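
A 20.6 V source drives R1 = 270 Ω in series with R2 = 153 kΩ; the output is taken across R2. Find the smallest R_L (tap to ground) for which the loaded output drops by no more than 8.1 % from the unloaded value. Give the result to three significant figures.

Output resistance R_th = R1‖R2 = (270 × 153000)/153300 = 269.5 Ω.
The fractional drop is R_th/(R_th + R_L); requiring this ≤ 0.0810 gives R_L ≥ R_th(1/0.0810 − 1) = 269.5 × 11.35 = 3.06 kΩ.

R_L(min) ≈ 3.06 kΩ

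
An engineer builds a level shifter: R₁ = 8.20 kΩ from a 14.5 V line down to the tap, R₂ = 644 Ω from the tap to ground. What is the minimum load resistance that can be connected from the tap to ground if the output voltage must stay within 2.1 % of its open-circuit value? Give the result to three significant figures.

R_L(min) ≈ 27.8 kΩ

Output resistance R_th = R₁‖R₂ = (8200 × 644)/8844 = 597.1 Ω.
The fractional drop is R_th/(R_th + R_L); requiring this ≤ 0.0210 gives R_L ≥ R_th(1/0.0210 − 1) = 597.1 × 46.62 = 27.8 kΩ.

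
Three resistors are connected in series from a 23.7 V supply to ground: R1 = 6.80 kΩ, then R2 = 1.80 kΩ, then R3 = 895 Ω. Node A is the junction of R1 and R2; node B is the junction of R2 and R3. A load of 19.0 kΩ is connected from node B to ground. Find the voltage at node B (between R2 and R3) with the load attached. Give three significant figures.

V ≈ 2.14 V

At node B, R3 is in parallel with the load: R3‖R_L = 854.7 Ω.
Below node A the resistance is R2 + (R3‖R_L) = 2655 Ω, so V_A = 23.7 × 2655/9455 = 6.655 V.
Then V_B = V_A × (R3‖R_L)/(R2 + R3‖R_L) = 6.655 × 854.7/2655 = 2.14 V.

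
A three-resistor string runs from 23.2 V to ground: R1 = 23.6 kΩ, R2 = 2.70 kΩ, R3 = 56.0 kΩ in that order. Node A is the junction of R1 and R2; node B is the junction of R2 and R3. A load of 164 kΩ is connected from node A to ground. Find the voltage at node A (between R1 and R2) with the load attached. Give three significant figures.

Below node A the series string R2+R3 = 58.70 kΩ sits in parallel with the 164 kΩ load: 43.23 kΩ.
V_A = 23.2 × 43.23/(23.6 + 43.23) = 15.0 V.

V ≈ 15.0 V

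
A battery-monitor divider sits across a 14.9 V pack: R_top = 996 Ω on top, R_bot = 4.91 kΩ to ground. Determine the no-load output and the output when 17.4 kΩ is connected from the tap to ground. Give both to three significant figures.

Open-circuit: V = 14.9 × 4910/(996 + 4910) = 12.4 V.
With the load, R_bot becomes R_bot‖R_L = 3829 Ω, so V = 14.9 × 3829/4825 = 11.8 V.

Unloaded: 12.4 V; loaded: 11.8 V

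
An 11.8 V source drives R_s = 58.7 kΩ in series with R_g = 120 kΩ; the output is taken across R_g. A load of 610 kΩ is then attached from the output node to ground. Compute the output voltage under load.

V_out ≈ 7.44 V

The load sits in parallel with R_g: R_g‖R_L = (120 × 610) / (120 + 610) = 100.3 kΩ.
V_out = 11.8 × 100.3 / (58.7 + 100.3) = 11.8 × 100.3/159.0 = 7.44 V.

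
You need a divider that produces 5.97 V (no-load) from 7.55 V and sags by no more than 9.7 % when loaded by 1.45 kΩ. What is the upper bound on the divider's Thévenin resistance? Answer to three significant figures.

R_th ≤ 156 Ω

Loading drop = R_th/(R_th + R_L) ≤ 0.0970, so R_th ≤ R_L · ε/(1−ε) = 1.45 kΩ × 0.0970/0.9030 = 156 Ω.
(Any R1, R2 with R2/(R1+R2) = 0.791 and R1‖R2 ≤ 156 Ω will meet the spec.)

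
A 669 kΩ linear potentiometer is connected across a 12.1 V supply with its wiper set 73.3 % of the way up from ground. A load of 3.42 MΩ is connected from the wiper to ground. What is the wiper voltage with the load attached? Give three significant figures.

The wiper splits the pot into (1−α)R = 178.6 kΩ above and αR = 490.4 kΩ below.
Lower section ‖ load = 428.9 kΩ.
V_wiper = 12.1 × 428.9/(178.6 + 428.9) = 8.54 V.

V ≈ 8.54 V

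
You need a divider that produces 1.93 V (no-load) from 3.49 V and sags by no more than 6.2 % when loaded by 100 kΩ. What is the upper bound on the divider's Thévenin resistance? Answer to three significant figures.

R_th ≤ 6.61 kΩ

Loading drop = R_th/(R_th + R_L) ≤ 0.0620, so R_th ≤ R_L · ε/(1−ε) = 100 kΩ × 0.0620/0.9380 = 6.61 kΩ.
(Any R1, R2 with R2/(R1+R2) = 0.553 and R1‖R2 ≤ 6.61 kΩ will meet the spec.)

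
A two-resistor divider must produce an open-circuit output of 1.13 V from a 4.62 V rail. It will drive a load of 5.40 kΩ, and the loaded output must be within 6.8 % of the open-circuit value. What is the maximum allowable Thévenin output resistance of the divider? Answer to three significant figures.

R_th ≤ 394 Ω

Loading drop = R_th/(R_th + R_L) ≤ 0.0680, so R_th ≤ R_L · ε/(1−ε) = 5.40 kΩ × 0.0680/0.9320 = 394 Ω.
(Any R1, R2 with R2/(R1+R2) = 0.245 and R1‖R2 ≤ 394 Ω will meet the spec.)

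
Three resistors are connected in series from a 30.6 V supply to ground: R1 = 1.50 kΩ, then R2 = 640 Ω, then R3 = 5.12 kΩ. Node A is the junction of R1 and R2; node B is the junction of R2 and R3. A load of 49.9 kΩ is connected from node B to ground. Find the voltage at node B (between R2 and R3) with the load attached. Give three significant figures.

V ≈ 20.9 V

At node B, R3 is in parallel with the load: R3‖R_L = 4644 Ω.
Below node A the resistance is R2 + (R3‖R_L) = 5284 Ω, so V_A = 30.6 × 5284/6784 = 23.83 V.
Then V_B = V_A × (R3‖R_L)/(R2 + R3‖R_L) = 23.83 × 4644/5284 = 20.9 V.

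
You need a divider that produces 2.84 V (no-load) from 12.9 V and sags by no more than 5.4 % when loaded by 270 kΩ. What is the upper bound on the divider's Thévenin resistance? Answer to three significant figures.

Loading drop = R_th/(R_th + R_L) ≤ 0.0540, so R_th ≤ R_L · ε/(1−ε) = 270 kΩ × 0.0540/0.9460 = 15.4 kΩ.

R_th ≤ 15.4 kΩ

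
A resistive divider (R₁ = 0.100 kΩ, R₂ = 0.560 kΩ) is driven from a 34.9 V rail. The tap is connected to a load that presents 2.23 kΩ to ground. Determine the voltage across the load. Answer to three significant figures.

The load sits in parallel with R₂: R₂‖R_L = (560 × 2230) / (560 + 2230) = 447.6 Ω.
V_out = 34.9 × 447.6 / (100 + 447.6) = 34.9 × 447.6/547.6 = 28.5 V.

V_out ≈ 28.5 V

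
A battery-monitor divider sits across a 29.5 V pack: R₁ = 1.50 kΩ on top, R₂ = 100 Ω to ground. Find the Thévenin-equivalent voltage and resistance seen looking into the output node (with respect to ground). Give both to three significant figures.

V_th is the open-circuit tap voltage: 29.5 × 100/(1500 + 100) = 1.84 V.
With the supply zeroed, R₁ and R₂ appear in parallel from the tap: R_th = R₁‖R₂ = (1500 × 100)/1600 = 93.8 Ω.

V_th = 1.84 V, R_th = 93.8 Ω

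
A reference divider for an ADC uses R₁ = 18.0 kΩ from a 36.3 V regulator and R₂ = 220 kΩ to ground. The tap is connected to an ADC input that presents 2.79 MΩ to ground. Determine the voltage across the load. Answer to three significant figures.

V_out ≈ 33.4 V

The load sits in parallel with R₂: R₂‖R_L = (220 × 2790) / (220 + 2790) = 203.9 kΩ.
V_out = 36.3 × 203.9 / (18.0 + 203.9) = 36.3 × 203.9/221.9 = 33.4 V.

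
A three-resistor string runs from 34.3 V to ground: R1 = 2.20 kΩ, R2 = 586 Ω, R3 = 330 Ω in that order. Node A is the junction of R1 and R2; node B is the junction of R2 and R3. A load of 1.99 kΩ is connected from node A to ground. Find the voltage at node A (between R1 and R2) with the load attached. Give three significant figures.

Below node A the series string R2+R3 = 916.0 Ω sits in parallel with the 1990 Ω load: 627.3 Ω.
V_A = 34.3 × 627.3/(2200 + 627.3) = 7.61 V.

V ≈ 7.61 V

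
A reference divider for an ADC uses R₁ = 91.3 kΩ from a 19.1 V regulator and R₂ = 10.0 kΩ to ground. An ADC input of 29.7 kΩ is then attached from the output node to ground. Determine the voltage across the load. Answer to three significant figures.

The load sits in parallel with R₂: R₂‖R_L = (10.0 × 29.7) / (10.0 + 29.7) = 7.481 kΩ.
V_out = 19.1 × 7.481 / (91.3 + 7.481) = 19.1 × 7.481/98.78 = 1.45 V.
(Unloaded it would have been 1.89 V.)

V_out ≈ 1.45 V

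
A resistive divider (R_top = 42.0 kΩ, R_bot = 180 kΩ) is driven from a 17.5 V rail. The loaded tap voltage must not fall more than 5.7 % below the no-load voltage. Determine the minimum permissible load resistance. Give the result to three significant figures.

R_L(min) ≈ 563 kΩ

Output resistance R_th = R_top‖R_bot = (42.0 × 180)/222.0 = 34.05 kΩ.
The fractional drop is R_th/(R_th + R_L); requiring this ≤ 0.0570 gives R_L ≥ R_th(1/0.0570 − 1) = 34.05 × 16.54 = 563 kΩ.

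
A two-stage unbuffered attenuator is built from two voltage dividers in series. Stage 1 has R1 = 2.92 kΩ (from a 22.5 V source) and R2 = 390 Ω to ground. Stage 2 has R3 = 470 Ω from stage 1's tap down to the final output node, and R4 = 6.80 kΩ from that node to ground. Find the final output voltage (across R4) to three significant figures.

Stage 2 presents R3+R4 = 7270 Ω as a load on stage 1's tap.
Stage 1's lower leg becomes R2‖(R3+R4) = 370.1 Ω, so V_mid = 22.5 × 370.1/3290 = 2.531 V.
Stage 2 is itself unloaded: V_out = V_mid × R4/(R3+R4) = 2.531 × 6800/7270 = 2.37 V.

V_out ≈ 2.37 V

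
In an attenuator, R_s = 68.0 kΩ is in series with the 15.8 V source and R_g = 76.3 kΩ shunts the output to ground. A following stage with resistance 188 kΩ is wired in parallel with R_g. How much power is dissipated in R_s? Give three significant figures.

Total resistance from the source is R_s + (R_g‖R_L) = 122.3 kΩ, so I = 15.8/122.3 kΩ = 0.1292 mA.
P = I²·R_s = (0.1292 mA)² × 68.0 kΩ = 1.14 mW.

P ≈ 1.14 mW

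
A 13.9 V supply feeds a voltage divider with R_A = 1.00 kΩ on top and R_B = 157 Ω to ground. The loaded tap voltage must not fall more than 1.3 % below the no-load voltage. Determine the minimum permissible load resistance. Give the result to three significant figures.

Output resistance R_th = R_A‖R_B = (1000 × 157)/1157 = 135.7 Ω.
The fractional drop is R_th/(R_th + R_L); requiring this ≤ 0.0130 gives R_L ≥ R_th(1/0.0130 − 1) = 135.7 × 75.92 = 10.3 kΩ.

R_L(min) ≈ 10.3 kΩ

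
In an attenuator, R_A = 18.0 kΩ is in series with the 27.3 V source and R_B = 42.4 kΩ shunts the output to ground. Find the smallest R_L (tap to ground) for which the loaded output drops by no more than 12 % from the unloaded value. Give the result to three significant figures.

Output resistance R_th = R_A‖R_B = (18.0 × 42.4)/60.40 = 12.64 kΩ.
The fractional drop is R_th/(R_th + R_L); requiring this ≤ 0.120 gives R_L ≥ R_th(1/0.120 − 1) = 12.64 × 7.333 = 92.7 kΩ.

R_L(min) ≈ 92.7 kΩ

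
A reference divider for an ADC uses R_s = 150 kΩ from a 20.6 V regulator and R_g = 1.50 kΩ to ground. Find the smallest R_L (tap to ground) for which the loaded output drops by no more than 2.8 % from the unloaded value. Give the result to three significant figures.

R_L(min) ≈ 51.6 kΩ

Output resistance R_th = R_s‖R_g = (150 × 1.50)/151.5 = 1.485 kΩ.
The fractional drop is R_th/(R_th + R_L); requiring this ≤ 0.0280 gives R_L ≥ R_th(1/0.0280 − 1) = 1.485 × 34.71 = 51.6 kΩ.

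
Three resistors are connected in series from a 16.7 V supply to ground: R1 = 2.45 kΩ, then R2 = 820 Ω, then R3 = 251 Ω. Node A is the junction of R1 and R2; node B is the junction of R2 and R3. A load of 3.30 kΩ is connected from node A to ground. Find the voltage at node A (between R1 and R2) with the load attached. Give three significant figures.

V ≈ 4.14 V

Below node A the series string R2+R3 = 1071 Ω sits in parallel with the 3300 Ω load: 808.6 Ω.
V_A = 16.7 × 808.6/(2450 + 808.6) = 4.14 V.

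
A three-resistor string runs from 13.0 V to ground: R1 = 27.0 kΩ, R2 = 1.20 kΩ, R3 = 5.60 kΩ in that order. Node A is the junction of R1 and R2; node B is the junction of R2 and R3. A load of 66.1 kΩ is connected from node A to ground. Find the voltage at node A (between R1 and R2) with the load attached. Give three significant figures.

Below node A the series string R2+R3 = 6.800 kΩ sits in parallel with the 66.1 kΩ load: 6.166 kΩ.
V_A = 13.0 × 6.166/(27.0 + 6.166) = 2.42 V.

V ≈ 2.42 V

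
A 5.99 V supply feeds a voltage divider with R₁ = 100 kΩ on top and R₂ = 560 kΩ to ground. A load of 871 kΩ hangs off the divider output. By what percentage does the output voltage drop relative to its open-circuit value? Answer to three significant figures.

8.88 %

The divider's output (Thévenin) resistance is R₁‖R₂ = 84.85 kΩ.
Fractional drop under load = R_th/(R_th + R_L) = 84.85 / (84.85 + 871) = 0.08877.
So the output falls by 8.88 %.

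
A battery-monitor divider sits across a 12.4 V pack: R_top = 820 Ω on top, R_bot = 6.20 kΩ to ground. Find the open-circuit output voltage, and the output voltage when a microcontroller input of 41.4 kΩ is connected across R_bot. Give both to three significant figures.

Open-circuit: V = 12.4 × 6200/(820 + 6200) = 11.0 V.
With the load, R_bot becomes R_bot‖R_L = 5392 Ω, so V = 12.4 × 5392/6212 = 10.8 V.

Unloaded: 11.0 V; loaded: 10.8 V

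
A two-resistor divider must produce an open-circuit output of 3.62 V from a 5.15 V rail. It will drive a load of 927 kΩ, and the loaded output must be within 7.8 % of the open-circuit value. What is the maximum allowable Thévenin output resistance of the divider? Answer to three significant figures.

R_th ≤ 78.4 kΩ

Loading drop = R_th/(R_th + R_L) ≤ 0.0780, so R_th ≤ R_L · ε/(1−ε) = 927 kΩ × 0.0780/0.9220 = 78.4 kΩ.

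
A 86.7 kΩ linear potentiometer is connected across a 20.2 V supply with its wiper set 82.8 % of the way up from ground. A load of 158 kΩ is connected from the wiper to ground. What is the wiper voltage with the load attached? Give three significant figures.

V ≈ 15.5 V

The wiper splits the pot into (1−α)R = 14.91 kΩ above and αR = 71.79 kΩ below.
Lower section ‖ load = 49.36 kΩ.
V_wiper = 20.2 × 49.36/(14.91 + 49.36) = 15.5 V.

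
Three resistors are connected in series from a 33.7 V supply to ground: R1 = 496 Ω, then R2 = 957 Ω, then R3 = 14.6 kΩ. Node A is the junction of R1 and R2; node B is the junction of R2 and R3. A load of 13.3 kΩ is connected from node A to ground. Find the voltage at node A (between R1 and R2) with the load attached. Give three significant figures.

Below node A the series string R2+R3 = 15560 Ω sits in parallel with the 13300 Ω load: 7170 Ω.
V_A = 33.7 × 7170/(496 + 7170) = 31.5 V.

V ≈ 31.5 V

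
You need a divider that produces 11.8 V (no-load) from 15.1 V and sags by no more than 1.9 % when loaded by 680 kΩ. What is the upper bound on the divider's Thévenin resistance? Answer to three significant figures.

R_th ≤ 13.2 kΩ

Loading drop = R_th/(R_th + R_L) ≤ 0.0190, so R_th ≤ R_L · ε/(1−ε) = 680 kΩ × 0.0190/0.9810 = 13.2 kΩ.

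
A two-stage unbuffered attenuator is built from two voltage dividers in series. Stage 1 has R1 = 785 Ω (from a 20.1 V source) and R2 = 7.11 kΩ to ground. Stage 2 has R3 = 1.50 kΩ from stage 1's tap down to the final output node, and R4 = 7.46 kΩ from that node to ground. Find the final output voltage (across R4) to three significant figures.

Stage 2 presents R3+R4 = 8960 Ω as a load on stage 1's tap.
Stage 1's lower leg becomes R2‖(R3+R4) = 3964 Ω, so V_mid = 20.1 × 3964/4749 = 16.78 V.
Stage 2 is itself unloaded: V_out = V_mid × R4/(R3+R4) = 16.78 × 7460/8960 = 14.0 V.

V_out ≈ 14.0 V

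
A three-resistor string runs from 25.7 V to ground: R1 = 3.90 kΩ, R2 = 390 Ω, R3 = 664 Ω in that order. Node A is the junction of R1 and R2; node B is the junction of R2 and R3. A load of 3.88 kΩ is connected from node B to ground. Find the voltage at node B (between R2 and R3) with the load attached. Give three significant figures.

At node B, R3 is in parallel with the load: R3‖R_L = 567.0 Ω.
Below node A the resistance is R2 + (R3‖R_L) = 957.0 Ω, so V_A = 25.7 × 957.0/4857 = 5.064 V.
Then V_B = V_A × (R3‖R_L)/(R2 + R3‖R_L) = 5.064 × 567.0/957.0 = 3.00 V.

V ≈ 3.00 V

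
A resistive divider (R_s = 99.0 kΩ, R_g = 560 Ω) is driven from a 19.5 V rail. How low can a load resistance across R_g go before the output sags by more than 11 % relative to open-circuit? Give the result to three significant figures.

Output resistance R_th = R_s‖R_g = (99000 × 560)/99560 = 556.9 Ω.
The fractional drop is R_th/(R_th + R_L); requiring this ≤ 0.110 gives R_L ≥ R_th(1/0.110 − 1) = 556.9 × 8.091 = 4.51 kΩ.

R_L(min) ≈ 4.51 kΩ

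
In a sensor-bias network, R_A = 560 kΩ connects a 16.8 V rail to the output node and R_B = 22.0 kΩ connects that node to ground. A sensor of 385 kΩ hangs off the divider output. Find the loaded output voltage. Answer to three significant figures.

The load sits in parallel with R_B: R_B‖R_L = (22.0 × 385) / (22.0 + 385) = 20.81 kΩ.
V_out = 16.8 × 20.81 / (560 + 20.81) = 16.8 × 20.81/580.8 = 0.602 V.

V_out ≈ 0.602 V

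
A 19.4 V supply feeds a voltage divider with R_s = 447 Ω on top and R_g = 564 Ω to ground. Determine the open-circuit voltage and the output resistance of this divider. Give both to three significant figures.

V_th = 10.8 V, R_th = 249 Ω

V_th is the open-circuit tap voltage: 19.4 × 564/(447 + 564) = 10.8 V.
With the supply zeroed, R_s and R_g appear in parallel from the tap: R_th = R_s‖R_g = (447 × 564)/1011 = 249 Ω.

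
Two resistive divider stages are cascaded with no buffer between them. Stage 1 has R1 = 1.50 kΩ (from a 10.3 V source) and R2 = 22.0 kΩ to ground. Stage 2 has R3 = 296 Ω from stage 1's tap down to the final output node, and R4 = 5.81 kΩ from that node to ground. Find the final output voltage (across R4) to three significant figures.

Stage 2 presents R3+R4 = 6106 Ω as a load on stage 1's tap.
Stage 1's lower leg becomes R2‖(R3+R4) = 4779 Ω, so V_mid = 10.3 × 4779/6279 = 7.840 V.
Stage 2 is itself unloaded: V_out = V_mid × R4/(R3+R4) = 7.840 × 5810/6106 = 7.46 V.

V_out ≈ 7.46 V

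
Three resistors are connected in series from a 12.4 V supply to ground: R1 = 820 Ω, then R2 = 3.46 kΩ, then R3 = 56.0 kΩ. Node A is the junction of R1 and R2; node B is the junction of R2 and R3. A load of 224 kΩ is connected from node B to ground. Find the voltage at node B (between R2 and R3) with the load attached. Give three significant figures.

V ≈ 11.3 V

At node B, R3 is in parallel with the load: R3‖R_L = 44800 Ω.
Below node A the resistance is R2 + (R3‖R_L) = 48260 Ω, so V_A = 12.4 × 48260/49080 = 12.19 V.
Then V_B = V_A × (R3‖R_L)/(R2 + R3‖R_L) = 12.19 × 44800/48260 = 11.3 V.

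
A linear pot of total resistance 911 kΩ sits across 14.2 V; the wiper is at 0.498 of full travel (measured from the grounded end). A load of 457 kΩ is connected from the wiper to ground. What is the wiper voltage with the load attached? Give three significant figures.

V ≈ 4.72 V

The wiper splits the pot into (1−α)R = 457.3 kΩ above and αR = 453.7 kΩ below.
Lower section ‖ load = 227.7 kΩ.
V_wiper = 14.2 × 227.7/(457.3 + 227.7) = 4.72 V.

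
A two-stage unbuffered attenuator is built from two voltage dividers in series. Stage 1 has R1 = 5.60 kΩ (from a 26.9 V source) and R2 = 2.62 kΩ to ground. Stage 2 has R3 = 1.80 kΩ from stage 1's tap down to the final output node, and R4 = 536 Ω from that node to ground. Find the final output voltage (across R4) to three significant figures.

V_out ≈ 1.12 V

Stage 2 presents R3+R4 = 2336 Ω as a load on stage 1's tap.
Stage 1's lower leg becomes R2‖(R3+R4) = 1235 Ω, so V_mid = 26.9 × 1235/6835 = 4.860 V.
Stage 2 is itself unloaded: V_out = V_mid × R4/(R3+R4) = 4.860 × 536/2336 = 1.12 V.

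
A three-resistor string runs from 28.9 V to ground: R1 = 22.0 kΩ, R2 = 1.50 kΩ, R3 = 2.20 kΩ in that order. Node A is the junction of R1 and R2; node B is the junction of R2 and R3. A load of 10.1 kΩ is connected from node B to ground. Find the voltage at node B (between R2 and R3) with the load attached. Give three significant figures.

At node B, R3 is in parallel with the load: R3‖R_L = 1.807 kΩ.
Below node A the resistance is R2 + (R3‖R_L) = 3.307 kΩ, so V_A = 28.9 × 3.307/25.31 = 3.776 V.
Then V_B = V_A × (R3‖R_L)/(R2 + R3‖R_L) = 3.776 × 1.807/3.307 = 2.06 V.

V ≈ 2.06 V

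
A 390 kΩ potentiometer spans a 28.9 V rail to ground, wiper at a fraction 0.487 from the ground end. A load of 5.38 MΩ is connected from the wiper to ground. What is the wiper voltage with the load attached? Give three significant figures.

V ≈ 13.8 V

The wiper splits the pot into (1−α)R = 200.1 kΩ above and αR = 189.9 kΩ below.
Lower section ‖ load = 183.5 kΩ.
V_wiper = 28.9 × 183.5/(200.1 + 183.5) = 13.8 V.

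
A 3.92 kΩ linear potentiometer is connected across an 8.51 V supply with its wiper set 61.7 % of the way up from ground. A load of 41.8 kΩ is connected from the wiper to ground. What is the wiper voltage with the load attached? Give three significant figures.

The wiper splits the pot into (1−α)R = 1.501 kΩ above and αR = 2.419 kΩ below.
Lower section ‖ load = 2.286 kΩ.
V_wiper = 8.51 × 2.286/(1.501 + 2.286) = 5.14 V.

V ≈ 5.14 V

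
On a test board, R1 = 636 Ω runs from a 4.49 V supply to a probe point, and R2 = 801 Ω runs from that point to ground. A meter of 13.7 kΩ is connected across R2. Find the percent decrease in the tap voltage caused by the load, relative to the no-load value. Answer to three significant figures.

2.52 %

The divider's output (Thévenin) resistance is R1‖R2 = 354.5 Ω.
Fractional drop under load = R_th/(R_th + R_L) = 354.5 / (354.5 + 13700) = 0.02522.
So the output falls by 2.52 %.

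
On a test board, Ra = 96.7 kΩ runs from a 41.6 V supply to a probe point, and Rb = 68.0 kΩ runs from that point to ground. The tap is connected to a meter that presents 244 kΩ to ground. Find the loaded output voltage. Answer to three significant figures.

V_out ≈ 14.8 V

The load sits in parallel with Rb: Rb‖R_L = (68.0 × 244) / (68.0 + 244) = 53.18 kΩ.
V_out = 41.6 × 53.18 / (96.7 + 53.18) = 41.6 × 53.18/149.9 = 14.8 V.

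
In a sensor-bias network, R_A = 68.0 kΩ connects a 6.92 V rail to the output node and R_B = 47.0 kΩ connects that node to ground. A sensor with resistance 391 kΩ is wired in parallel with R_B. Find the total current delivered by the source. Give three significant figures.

I ≈ 0.0629 mA

R_B‖R_L = 41.96 kΩ, so the source sees R_A + R_B‖R_L = 110.0 kΩ.
I = 6.92 V / 110.0 kΩ = 0.0629 mA.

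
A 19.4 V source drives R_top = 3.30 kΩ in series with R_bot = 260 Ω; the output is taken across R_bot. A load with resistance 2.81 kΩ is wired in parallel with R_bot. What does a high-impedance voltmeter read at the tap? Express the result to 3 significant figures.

The load sits in parallel with R_bot: R_bot‖R_L = (260 × 2810) / (260 + 2810) = 238.0 Ω.
V_out = 19.4 × 238.0 / (3300 + 238.0) = 19.4 × 238.0/3538 = 1.30 V.
(Unloaded it would have been 1.42 V.)

V_out ≈ 1.30 V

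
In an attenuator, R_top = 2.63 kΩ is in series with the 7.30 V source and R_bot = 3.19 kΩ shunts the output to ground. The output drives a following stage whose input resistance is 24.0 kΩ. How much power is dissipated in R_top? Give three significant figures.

Total resistance from the source is R_top + (R_bot‖R_L) = 5.446 kΩ, so I = 7.30/5.446 kΩ = 1.340 mA.
P = I²·R_top = (1.340 mA)² × 2.63 kΩ = 4.73 mW.

P ≈ 4.73 mW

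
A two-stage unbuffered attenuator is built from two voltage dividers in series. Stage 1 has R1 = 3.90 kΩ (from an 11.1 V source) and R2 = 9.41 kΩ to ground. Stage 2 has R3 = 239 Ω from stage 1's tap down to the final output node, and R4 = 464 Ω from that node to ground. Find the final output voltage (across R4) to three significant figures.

V_out ≈ 1.05 V

Stage 2 presents R3+R4 = 703.0 Ω as a load on stage 1's tap.
Stage 1's lower leg becomes R2‖(R3+R4) = 654.1 Ω, so V_mid = 11.1 × 654.1/4554 = 1.594 V.
Stage 2 is itself unloaded: V_out = V_mid × R4/(R3+R4) = 1.594 × 464/703.0 = 1.05 V.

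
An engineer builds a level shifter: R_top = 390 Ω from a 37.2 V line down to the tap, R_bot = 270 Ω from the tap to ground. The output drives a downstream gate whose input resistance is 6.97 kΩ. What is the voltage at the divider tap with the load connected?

V_out ≈ 14.9 V

The load sits in parallel with R_bot: R_bot‖R_L = (270 × 6970) / (270 + 6970) = 259.9 Ω.
V_out = 37.2 × 259.9 / (390 + 259.9) = 37.2 × 259.9/649.9 = 14.9 V.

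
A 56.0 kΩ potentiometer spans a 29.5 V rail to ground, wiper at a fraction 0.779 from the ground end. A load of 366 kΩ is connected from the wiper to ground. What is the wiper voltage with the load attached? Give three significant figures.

The wiper splits the pot into (1−α)R = 12.38 kΩ above and αR = 43.62 kΩ below.
Lower section ‖ load = 38.98 kΩ.
V_wiper = 29.5 × 38.98/(12.38 + 38.98) = 22.4 V.

V ≈ 22.4 V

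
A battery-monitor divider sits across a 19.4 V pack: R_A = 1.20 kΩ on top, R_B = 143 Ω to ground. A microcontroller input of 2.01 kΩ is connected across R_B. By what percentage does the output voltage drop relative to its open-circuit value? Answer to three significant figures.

The divider's output (Thévenin) resistance is R_A‖R_B = 127.8 Ω.
Fractional drop under load = R_th/(R_th + R_L) = 127.8 / (127.8 + 2010) = 0.05977.
So the output falls by 5.98 %.

5.98 %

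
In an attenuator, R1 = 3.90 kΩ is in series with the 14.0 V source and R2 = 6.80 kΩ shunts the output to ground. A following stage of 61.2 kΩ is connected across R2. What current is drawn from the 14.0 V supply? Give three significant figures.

R2‖R_L = 6.120 kΩ, so the source sees R1 + R2‖R_L = 10.02 kΩ.
I = 14.0 V / 10.02 kΩ = 1.40 mA.

I ≈ 1.40 mA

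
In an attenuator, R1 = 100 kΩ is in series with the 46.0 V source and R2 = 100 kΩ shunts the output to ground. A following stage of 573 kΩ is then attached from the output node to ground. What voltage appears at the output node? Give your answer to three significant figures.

The load sits in parallel with R2: R2‖R_L = (100 × 573) / (100 + 573) = 85.14 kΩ.
V_out = 46.0 × 85.14 / (100 + 85.14) = 46.0 × 85.14/185.1 = 21.2 V.
(Unloaded it would have been 23.0 V.)

V_out ≈ 21.2 V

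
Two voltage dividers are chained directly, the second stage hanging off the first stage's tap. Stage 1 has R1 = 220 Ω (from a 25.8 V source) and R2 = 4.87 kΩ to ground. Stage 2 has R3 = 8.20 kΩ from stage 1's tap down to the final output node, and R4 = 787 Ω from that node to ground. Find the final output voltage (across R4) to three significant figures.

Stage 2 presents R3+R4 = 8987 Ω as a load on stage 1's tap.
Stage 1's lower leg becomes R2‖(R3+R4) = 3158 Ω, so V_mid = 25.8 × 3158/3378 = 24.12 V.
Stage 2 is itself unloaded: V_out = V_mid × R4/(R3+R4) = 24.12 × 787/8987 = 2.11 V.

V_out ≈ 2.11 V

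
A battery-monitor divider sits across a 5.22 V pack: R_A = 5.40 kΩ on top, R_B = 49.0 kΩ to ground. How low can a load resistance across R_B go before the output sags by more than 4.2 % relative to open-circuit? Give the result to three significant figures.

R_L(min) ≈ 111 kΩ

Output resistance R_th = R_A‖R_B = (5.40 × 49.0)/54.40 = 4.864 kΩ.
The fractional drop is R_th/(R_th + R_L); requiring this ≤ 0.0420 gives R_L ≥ R_th(1/0.0420 − 1) = 4.864 × 22.81 = 111 kΩ.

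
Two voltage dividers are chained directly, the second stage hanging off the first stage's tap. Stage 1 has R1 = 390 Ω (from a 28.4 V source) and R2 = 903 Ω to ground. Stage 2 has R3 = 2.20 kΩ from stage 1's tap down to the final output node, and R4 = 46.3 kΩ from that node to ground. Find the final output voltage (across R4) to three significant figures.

Stage 2 presents R3+R4 = 48500 Ω as a load on stage 1's tap.
Stage 1's lower leg becomes R2‖(R3+R4) = 886.5 Ω, so V_mid = 28.4 × 886.5/1276 = 19.72 V.
Stage 2 is itself unloaded: V_out = V_mid × R4/(R3+R4) = 19.72 × 46300/48500 = 18.8 V.

V_out ≈ 18.8 V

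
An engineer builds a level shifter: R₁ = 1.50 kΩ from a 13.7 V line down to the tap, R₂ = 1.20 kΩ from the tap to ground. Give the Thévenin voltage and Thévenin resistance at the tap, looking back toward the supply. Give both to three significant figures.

V_th is the open-circuit tap voltage: 13.7 × 1.20/(1.50 + 1.20) = 6.09 V.
With the supply zeroed, R₁ and R₂ appear in parallel from the tap: R_th = R₁‖R₂ = (1.50 × 1.20)/2.700 = 667 Ω.

V_th = 6.09 V, R_th = 667 Ω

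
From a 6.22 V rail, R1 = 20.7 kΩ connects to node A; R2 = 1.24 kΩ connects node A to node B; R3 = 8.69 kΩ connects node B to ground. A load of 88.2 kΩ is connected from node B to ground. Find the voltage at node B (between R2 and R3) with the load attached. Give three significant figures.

V ≈ 1.65 V

At node B, R3 is in parallel with the load: R3‖R_L = 7.911 kΩ.
Below node A the resistance is R2 + (R3‖R_L) = 9.151 kΩ, so V_A = 6.22 × 9.151/29.85 = 1.907 V.
Then V_B = V_A × (R3‖R_L)/(R2 + R3‖R_L) = 1.907 × 7.911/9.151 = 1.65 V.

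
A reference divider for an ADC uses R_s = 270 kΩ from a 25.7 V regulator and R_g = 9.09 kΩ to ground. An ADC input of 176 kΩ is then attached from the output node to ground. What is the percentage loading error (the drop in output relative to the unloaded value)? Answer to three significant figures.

The divider's output (Thévenin) resistance is R_s‖R_g = 8.794 kΩ.
Fractional drop under load = R_th/(R_th + R_L) = 8.794 / (8.794 + 176) = 0.04759.
So the output falls by 4.76 %.

4.76 %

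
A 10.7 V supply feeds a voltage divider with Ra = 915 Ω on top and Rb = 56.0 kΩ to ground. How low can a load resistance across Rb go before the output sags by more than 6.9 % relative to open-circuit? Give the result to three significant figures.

R_L(min) ≈ 12.1 kΩ

Output resistance R_th = Ra‖Rb = (915 × 56000)/56920 = 900.3 Ω.
The fractional drop is R_th/(R_th + R_L); requiring this ≤ 0.0690 gives R_L ≥ R_th(1/0.0690 − 1) = 900.3 × 13.49 = 12.1 kΩ.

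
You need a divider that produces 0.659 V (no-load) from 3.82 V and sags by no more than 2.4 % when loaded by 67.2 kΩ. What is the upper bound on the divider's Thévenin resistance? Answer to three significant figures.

R_th ≤ 1.65 kΩ

Loading drop = R_th/(R_th + R_L) ≤ 0.0240, so R_th ≤ R_L · ε/(1−ε) = 67.2 kΩ × 0.0240/0.9760 = 1.65 kΩ.
(Any R1, R2 with R2/(R1+R2) = 0.173 and R1‖R2 ≤ 1.65 kΩ will meet the spec.)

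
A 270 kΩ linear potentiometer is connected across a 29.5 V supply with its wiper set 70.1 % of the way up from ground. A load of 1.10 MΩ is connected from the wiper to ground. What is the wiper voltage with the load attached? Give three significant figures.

The wiper splits the pot into (1−α)R = 80.73 kΩ above and αR = 189.3 kΩ below.
Lower section ‖ load = 161.5 kΩ.
V_wiper = 29.5 × 161.5/(80.73 + 161.5) = 19.7 V.

V ≈ 19.7 V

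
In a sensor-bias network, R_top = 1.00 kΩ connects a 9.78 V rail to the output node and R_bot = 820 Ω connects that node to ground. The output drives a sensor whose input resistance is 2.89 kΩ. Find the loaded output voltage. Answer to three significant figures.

V_out ≈ 3.81 V

The load sits in parallel with R_bot: R_bot‖R_L = (820 × 2890) / (820 + 2890) = 638.8 Ω.
V_out = 9.78 × 638.8 / (1000 + 638.8) = 9.78 × 638.8/1639 = 3.81 V.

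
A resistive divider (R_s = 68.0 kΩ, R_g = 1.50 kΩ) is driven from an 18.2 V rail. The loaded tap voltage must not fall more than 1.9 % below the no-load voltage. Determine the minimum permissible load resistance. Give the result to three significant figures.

Output resistance R_th = R_s‖R_g = (68.0 × 1.50)/69.50 = 1.468 kΩ.
The fractional drop is R_th/(R_th + R_L); requiring this ≤ 0.0190 gives R_L ≥ R_th(1/0.0190 − 1) = 1.468 × 51.63 = 75.8 kΩ.

R_L(min) ≈ 75.8 kΩ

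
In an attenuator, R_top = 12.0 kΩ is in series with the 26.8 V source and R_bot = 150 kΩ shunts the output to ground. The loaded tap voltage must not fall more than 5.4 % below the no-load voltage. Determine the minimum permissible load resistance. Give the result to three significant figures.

R_L(min) ≈ 195 kΩ

Output resistance R_th = R_top‖R_bot = (12.0 × 150)/162.0 = 11.11 kΩ.
The fractional drop is R_th/(R_th + R_L); requiring this ≤ 0.0540 gives R_L ≥ R_th(1/0.0540 − 1) = 11.11 × 17.52 = 195 kΩ.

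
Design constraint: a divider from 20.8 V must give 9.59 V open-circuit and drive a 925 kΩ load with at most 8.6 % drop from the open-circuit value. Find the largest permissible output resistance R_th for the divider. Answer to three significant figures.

R_th ≤ 87.0 kΩ

Loading drop = R_th/(R_th + R_L) ≤ 0.0860, so R_th ≤ R_L · ε/(1−ε) = 925 kΩ × 0.0860/0.9140 = 87.0 kΩ.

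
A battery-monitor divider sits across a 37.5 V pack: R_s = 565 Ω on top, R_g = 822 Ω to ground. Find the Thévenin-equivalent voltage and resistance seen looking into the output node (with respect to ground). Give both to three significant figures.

V_th = 22.2 V, R_th = 335 Ω

V_th is the open-circuit tap voltage: 37.5 × 822/(565 + 822) = 22.2 V.
With the supply zeroed, R_s and R_g appear in parallel from the tap: R_th = R_s‖R_g = (565 × 822)/1387 = 335 Ω.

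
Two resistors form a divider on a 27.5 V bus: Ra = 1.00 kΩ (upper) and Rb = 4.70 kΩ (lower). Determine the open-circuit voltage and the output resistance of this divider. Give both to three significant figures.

V_th = 22.7 V, R_th = 825 Ω

V_th is the open-circuit tap voltage: 27.5 × 4.70/(1.00 + 4.70) = 22.7 V.
With the supply zeroed, Ra and Rb appear in parallel from the tap: R_th = Ra‖Rb = (1.00 × 4.70)/5.700 = 825 Ω.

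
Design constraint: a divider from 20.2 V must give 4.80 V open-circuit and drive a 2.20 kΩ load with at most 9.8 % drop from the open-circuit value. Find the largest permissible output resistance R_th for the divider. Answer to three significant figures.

Loading drop = R_th/(R_th + R_L) ≤ 0.0980, so R_th ≤ R_L · ε/(1−ε) = 2.20 kΩ × 0.0980/0.9020 = 239 Ω.
(Any R1, R2 with R2/(R1+R2) = 0.238 and R1‖R2 ≤ 239 Ω will meet the spec.)

R_th ≤ 239 Ω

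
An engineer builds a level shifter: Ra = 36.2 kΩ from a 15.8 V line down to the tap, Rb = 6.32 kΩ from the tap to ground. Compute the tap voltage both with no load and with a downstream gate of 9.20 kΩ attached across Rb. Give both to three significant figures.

Unloaded: 2.35 V; loaded: 1.48 V

Open-circuit: V = 15.8 × 6.32/(36.2 + 6.32) = 2.35 V.
With the load, Rb becomes Rb‖R_L = 3.746 kΩ, so V = 15.8 × 3.746/39.95 = 1.48 V.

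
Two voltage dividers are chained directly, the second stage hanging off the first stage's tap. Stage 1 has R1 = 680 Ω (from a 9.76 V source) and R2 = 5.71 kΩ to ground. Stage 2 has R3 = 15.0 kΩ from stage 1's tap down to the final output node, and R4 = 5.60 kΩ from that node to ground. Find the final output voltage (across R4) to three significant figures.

Stage 2 presents R3+R4 = 20600 Ω as a load on stage 1's tap.
Stage 1's lower leg becomes R2‖(R3+R4) = 4471 Ω, so V_mid = 9.76 × 4471/5151 = 8.471 V.
Stage 2 is itself unloaded: V_out = V_mid × R4/(R3+R4) = 8.471 × 5600/20600 = 2.30 V.

V_out ≈ 2.30 V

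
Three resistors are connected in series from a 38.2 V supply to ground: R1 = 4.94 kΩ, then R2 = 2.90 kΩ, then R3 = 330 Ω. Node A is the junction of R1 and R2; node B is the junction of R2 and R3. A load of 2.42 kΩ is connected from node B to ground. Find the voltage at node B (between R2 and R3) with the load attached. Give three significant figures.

At node B, R3 is in parallel with the load: R3‖R_L = 290.4 Ω.
Below node A the resistance is R2 + (R3‖R_L) = 3190 Ω, so V_A = 38.2 × 3190/8130 = 14.99 V.
Then V_B = V_A × (R3‖R_L)/(R2 + R3‖R_L) = 14.99 × 290.4/3190 = 1.36 V.

V ≈ 1.36 V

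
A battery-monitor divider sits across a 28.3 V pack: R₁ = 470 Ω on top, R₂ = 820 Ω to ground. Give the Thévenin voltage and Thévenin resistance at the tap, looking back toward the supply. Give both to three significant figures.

V_th = 18.0 V, R_th = 299 Ω

V_th is the open-circuit tap voltage: 28.3 × 820/(470 + 820) = 18.0 V.
With the supply zeroed, R₁ and R₂ appear in parallel from the tap: R_th = R₁‖R₂ = (470 × 820)/1290 = 299 Ω.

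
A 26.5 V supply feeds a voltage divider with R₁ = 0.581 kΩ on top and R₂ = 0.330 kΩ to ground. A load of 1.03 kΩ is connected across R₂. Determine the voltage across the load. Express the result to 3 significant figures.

V_out ≈ 7.97 V

The load sits in parallel with R₂: R₂‖R_L = (330 × 1030) / (330 + 1030) = 249.9 Ω.
V_out = 26.5 × 249.9 / (581 + 249.9) = 26.5 × 249.9/830.9 = 7.97 V.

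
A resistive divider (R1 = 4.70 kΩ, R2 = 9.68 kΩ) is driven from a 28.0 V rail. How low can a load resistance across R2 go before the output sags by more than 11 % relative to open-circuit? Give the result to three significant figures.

Output resistance R_th = R1‖R2 = (4.70 × 9.68)/14.38 = 3.164 kΩ.
The fractional drop is R_th/(R_th + R_L); requiring this ≤ 0.110 gives R_L ≥ R_th(1/0.110 − 1) = 3.164 × 8.091 = 25.6 kΩ.

R_L(min) ≈ 25.6 kΩ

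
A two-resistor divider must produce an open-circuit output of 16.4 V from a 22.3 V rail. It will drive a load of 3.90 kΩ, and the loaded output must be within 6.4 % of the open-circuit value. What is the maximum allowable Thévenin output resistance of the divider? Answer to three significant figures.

Loading drop = R_th/(R_th + R_L) ≤ 0.0640, so R_th ≤ R_L · ε/(1−ε) = 3.90 kΩ × 0.0640/0.9360 = 267 Ω.

R_th ≤ 267 Ω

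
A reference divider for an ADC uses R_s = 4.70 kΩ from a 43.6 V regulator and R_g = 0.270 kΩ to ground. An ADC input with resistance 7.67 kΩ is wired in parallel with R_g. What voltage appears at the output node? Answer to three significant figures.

The load sits in parallel with R_g: R_g‖R_L = (270 × 7670) / (270 + 7670) = 260.8 Ω.
V_out = 43.6 × 260.8 / (4700 + 260.8) = 43.6 × 260.8/4961 = 2.29 V.

V_out ≈ 2.29 V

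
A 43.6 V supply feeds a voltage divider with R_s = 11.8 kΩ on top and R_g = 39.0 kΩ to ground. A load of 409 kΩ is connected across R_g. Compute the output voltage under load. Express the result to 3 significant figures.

V_out ≈ 32.7 V

The load sits in parallel with R_g: R_g‖R_L = (39.0 × 409) / (39.0 + 409) = 35.60 kΩ.
V_out = 43.6 × 35.60 / (11.8 + 35.60) = 43.6 × 35.60/47.40 = 32.7 V.
(Unloaded it would have been 33.5 V.)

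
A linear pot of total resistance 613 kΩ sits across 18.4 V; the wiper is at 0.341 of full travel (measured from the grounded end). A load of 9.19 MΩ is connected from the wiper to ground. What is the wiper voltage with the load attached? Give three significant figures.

V ≈ 6.18 V

The wiper splits the pot into (1−α)R = 404.0 kΩ above and αR = 209.0 kΩ below.
Lower section ‖ load = 204.4 kΩ.
V_wiper = 18.4 × 204.4/(404.0 + 204.4) = 6.18 V.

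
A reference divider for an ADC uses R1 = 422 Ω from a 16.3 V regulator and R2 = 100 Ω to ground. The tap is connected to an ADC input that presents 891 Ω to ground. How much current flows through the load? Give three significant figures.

I_L ≈ 3.21 mA

R2‖R_L = 89.91 Ω; V_out = 16.3 × 89.91/511.9 = 2.863 V.
I_L = V_out / R_L = 2.863 / 891 Ω = 3.21 mA.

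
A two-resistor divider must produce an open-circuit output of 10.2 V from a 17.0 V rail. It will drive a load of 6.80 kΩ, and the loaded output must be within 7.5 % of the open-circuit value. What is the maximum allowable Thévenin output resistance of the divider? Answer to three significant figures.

R_th ≤ 551 Ω

Loading drop = R_th/(R_th + R_L) ≤ 0.0750, so R_th ≤ R_L · ε/(1−ε) = 6.80 kΩ × 0.0750/0.9250 = 551 Ω.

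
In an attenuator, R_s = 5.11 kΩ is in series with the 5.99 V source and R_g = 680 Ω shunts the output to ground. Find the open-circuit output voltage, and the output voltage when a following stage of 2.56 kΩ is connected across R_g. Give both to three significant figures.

Open-circuit: V = 5.99 × 680/(5110 + 680) = 0.703 V.
With the load, R_g becomes R_g‖R_L = 537.3 Ω, so V = 5.99 × 537.3/5647 = 0.570 V.

Unloaded: 0.703 V; loaded: 0.570 V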